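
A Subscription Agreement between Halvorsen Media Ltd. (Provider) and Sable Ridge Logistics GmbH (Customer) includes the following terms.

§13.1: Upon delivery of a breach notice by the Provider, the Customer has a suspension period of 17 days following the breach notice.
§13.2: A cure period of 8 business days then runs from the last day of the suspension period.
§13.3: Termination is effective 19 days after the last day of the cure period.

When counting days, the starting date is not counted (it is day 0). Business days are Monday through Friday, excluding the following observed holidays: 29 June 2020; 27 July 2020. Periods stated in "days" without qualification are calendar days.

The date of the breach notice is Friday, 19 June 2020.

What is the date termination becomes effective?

4 August 2020

Adding 17 calendar days to 19 June 2020 gives 6 July 2020, which is the last day of the suspension period.
The last day of the cure period: counting 8 business days from Monday, 6 July 2020 (Jul 7, Jul 8, Jul 9, Jul 10, Jul 13, Jul 14, Jul 15, Jul 16, skipping weekends) reaches Thursday, 16 July 2020.
The date termination becomes effective: 16 July 2020 + 19 days = 4 August 2020.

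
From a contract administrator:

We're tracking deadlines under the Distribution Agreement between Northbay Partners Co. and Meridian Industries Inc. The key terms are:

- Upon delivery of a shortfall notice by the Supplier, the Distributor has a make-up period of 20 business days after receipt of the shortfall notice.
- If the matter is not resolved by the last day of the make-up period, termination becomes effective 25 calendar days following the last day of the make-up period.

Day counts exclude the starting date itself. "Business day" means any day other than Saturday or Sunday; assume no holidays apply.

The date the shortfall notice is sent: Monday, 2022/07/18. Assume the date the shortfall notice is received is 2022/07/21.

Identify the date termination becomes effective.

From Thursday, 2022/07/21, 20 business days (Jul 22, Jul 25, Jul 26, Jul 27, …, Aug 16, Aug 17, Aug 18, skipping weekends) brings us to Thursday, 2022/08/18, which is the last day of the make-up period.
The date termination becomes effective: 25 calendar days after 2022/08/18 is 2022/09/12.

2022/09/12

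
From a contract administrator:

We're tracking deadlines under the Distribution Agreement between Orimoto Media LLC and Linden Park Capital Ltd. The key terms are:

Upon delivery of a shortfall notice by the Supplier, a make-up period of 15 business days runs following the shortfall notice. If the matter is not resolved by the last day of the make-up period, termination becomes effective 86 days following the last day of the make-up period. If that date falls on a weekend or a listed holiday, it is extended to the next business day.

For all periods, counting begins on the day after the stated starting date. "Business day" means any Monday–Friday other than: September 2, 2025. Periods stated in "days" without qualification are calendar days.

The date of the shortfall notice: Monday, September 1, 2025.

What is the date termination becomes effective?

December 18, 2025

The last day of the make-up period: 15 business days after Monday, September 1, 2025, skipping weekends and the listed holiday on Sep 2 — Sep 3, Sep 4, Sep 5, Sep 8, …, Sep 19, Sep 22, Sep 23 — lands on Tuesday, September 23, 2025.
Adding 86 calendar days to September 23, 2025 gives December 18, 2025, which is the date termination becomes effective. December 18, 2025 is a Thursday and is not a listed holiday, so no roll-forward applies.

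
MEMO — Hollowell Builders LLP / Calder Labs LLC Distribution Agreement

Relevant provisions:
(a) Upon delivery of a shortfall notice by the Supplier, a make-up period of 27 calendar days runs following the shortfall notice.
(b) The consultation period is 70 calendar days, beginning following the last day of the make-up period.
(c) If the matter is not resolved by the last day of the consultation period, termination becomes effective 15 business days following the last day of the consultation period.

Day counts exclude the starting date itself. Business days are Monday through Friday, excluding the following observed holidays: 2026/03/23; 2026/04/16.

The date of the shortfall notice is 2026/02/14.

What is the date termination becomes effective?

Adding 27 calendar days to 2026/02/14 gives 2026/03/13, which is the last day of the make-up period.
Adding 70 calendar days to 2026/03/13 gives 2026/05/22, which is the last day of the consultation period.
The date termination becomes effective: counting 15 business days from Friday, 2026/05/22 (May 25, May 26, May 27, May 28, …, Jun 10, Jun 11, Jun 12, skipping weekends) reaches Friday, 2026/06/12.

2026/06/12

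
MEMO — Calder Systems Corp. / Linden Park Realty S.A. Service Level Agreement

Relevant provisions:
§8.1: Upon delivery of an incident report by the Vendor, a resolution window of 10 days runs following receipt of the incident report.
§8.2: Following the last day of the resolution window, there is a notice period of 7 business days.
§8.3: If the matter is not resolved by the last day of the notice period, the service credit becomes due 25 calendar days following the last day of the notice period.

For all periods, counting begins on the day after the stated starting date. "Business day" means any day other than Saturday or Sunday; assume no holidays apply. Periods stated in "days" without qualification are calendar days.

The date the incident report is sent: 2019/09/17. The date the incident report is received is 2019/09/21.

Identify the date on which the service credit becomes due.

The last day of the resolution window: 10 calendar days after 2019/09/21 is 2019/10/01.
The last day of the notice period: 7 business days after Tuesday, 2019/10/01, skipping weekends — Oct 2, Oct 3, Oct 4, Oct 7, Oct 8, Oct 9, Oct 10 — lands on Thursday, 2019/10/10.
The date on which the service credit becomes due: 2019/10/10 + 25 days = 2019/11/04.

2019/11/04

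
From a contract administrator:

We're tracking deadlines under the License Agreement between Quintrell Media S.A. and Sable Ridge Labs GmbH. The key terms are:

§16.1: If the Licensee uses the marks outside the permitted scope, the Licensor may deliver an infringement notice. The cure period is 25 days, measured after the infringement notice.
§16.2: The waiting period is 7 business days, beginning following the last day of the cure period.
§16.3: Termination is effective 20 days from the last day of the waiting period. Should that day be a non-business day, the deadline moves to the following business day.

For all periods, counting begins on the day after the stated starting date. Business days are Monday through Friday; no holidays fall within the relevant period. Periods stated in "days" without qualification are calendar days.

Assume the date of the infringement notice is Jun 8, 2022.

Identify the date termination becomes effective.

Aug 1, 2022

Adding 25 calendar days to Jun 8, 2022 gives Jul 3, 2022, which is the last day of the cure period.
The last day of the waiting period: counting 7 business days from Sunday, Jul 3, 2022 (Jul 4, Jul 5, Jul 6, Jul 7, Jul 8, Jul 11, Jul 12, skipping weekends) reaches Tuesday, Jul 12, 2022.
Adding 20 calendar days to Jul 12, 2022 gives Aug 1, 2022, which is the date termination becomes effective. Aug 1, 2022 is a Monday, so no roll-forward applies.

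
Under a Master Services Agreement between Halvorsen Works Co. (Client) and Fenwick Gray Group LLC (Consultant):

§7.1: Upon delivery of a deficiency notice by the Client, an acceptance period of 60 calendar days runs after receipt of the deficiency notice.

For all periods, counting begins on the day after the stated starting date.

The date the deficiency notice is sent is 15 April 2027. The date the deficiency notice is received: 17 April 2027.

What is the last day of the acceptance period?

16 June 2027

The last day of the acceptance period: 60 calendar days after 17 April 2027 is 16 June 2027.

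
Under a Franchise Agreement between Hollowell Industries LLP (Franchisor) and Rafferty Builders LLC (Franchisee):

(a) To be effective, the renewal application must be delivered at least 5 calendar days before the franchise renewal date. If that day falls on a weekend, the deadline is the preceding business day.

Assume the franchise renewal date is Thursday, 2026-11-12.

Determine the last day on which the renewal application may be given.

2026-11-06

Counting back 5 calendar days from 2026-11-12 gives 2026-11-07. That is a Saturday, so the deadline moves back to Friday, 2026-11-06.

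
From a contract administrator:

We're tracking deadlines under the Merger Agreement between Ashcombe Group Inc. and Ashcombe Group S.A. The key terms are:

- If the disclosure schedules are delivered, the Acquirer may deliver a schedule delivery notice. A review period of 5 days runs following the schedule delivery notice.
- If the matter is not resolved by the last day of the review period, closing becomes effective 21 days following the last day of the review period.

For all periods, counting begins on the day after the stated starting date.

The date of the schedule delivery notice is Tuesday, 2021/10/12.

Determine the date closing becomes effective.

2021/11/07

Adding 5 calendar days to 2021/10/12 gives 2021/10/17, which is the last day of the review period.
Adding 21 calendar days to 2021/10/17 gives 2021/11/07, which is the date closing becomes effective.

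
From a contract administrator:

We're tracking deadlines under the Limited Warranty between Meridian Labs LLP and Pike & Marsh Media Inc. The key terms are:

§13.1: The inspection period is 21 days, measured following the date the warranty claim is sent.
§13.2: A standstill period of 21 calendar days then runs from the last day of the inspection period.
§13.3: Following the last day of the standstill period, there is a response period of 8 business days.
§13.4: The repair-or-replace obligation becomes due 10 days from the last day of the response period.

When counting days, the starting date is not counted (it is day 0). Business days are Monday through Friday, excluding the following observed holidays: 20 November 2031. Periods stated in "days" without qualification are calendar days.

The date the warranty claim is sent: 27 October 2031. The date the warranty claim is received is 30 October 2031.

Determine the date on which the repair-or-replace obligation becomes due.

28 December 2031

The last day of the inspection period: 21 calendar days after 27 October 2031 is 17 November 2031.
The last day of the standstill period: 21 calendar days after 17 November 2031 is 8 December 2031.
The last day of the response period: counting 8 business days from Monday, 8 December 2031 (Dec 9, Dec 10, Dec 11, Dec 12, Dec 15, Dec 16, Dec 17, Dec 18, skipping weekends) reaches Thursday, 18 December 2031.
Adding 10 calendar days to 18 December 2031 gives 28 December 2031, which is the date on which the repair-or-replace obligation becomes due.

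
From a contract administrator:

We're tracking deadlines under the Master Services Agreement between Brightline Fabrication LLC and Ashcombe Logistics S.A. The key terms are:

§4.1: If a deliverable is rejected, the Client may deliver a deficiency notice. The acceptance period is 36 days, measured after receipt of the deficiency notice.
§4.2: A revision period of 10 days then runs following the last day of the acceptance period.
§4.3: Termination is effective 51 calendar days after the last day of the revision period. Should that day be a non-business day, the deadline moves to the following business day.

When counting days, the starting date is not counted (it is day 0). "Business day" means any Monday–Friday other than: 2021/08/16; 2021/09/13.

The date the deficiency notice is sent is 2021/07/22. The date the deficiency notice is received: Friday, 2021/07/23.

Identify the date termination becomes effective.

2021/10/28

The last day of the acceptance period: 2021/07/23 + 36 days = 2021/08/28.
The last day of the revision period: 10 calendar days after 2021/08/28 is 2021/09/07.
The date termination becomes effective: 51 calendar days after 2021/09/07 is 2021/10/28. 2021/10/28 is a Thursday and is not a listed holiday, so no roll-forward applies.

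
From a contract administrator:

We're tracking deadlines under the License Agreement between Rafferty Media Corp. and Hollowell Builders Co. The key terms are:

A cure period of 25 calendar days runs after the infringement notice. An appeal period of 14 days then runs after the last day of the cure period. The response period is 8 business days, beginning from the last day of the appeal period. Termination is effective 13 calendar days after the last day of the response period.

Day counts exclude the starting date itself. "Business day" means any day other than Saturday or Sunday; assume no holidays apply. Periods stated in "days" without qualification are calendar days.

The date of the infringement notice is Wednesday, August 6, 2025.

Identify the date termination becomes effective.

October 7, 2025

The last day of the cure period: August 6, 2025 + 25 days = August 31, 2025.
The last day of the appeal period: August 31, 2025 + 14 days = September 14, 2025.
From Sunday, September 14, 2025, 8 business days (Sep 15, Sep 16, Sep 17, Sep 18, Sep 19, Sep 22, Sep 23, Sep 24, skipping weekends) brings us to Wednesday, September 24, 2025, which is the last day of the response period.
Adding 13 calendar days to September 24, 2025 gives October 7, 2025, which is the date termination becomes effective.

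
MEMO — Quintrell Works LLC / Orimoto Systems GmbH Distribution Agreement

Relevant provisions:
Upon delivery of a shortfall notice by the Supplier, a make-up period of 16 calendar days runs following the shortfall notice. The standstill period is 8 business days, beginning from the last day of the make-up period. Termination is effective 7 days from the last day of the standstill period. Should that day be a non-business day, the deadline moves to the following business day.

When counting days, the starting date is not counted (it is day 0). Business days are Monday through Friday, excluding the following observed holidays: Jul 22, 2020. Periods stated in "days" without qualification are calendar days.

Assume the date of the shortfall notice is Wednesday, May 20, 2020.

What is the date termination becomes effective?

The last day of the make-up period: May 20, 2020 + 16 days = Jun 5, 2020.
From Friday, Jun 5, 2020, 8 business days (Jun 8, Jun 9, Jun 10, Jun 11, Jun 12, Jun 15, Jun 16, Jun 17, skipping weekends) brings us to Wednesday, Jun 17, 2020, which is the last day of the standstill period.
Adding 7 calendar days to Jun 17, 2020 gives Jun 24, 2020, which is the date termination becomes effective. Jun 24, 2020 is a Wednesday and is not a listed holiday, so no roll-forward applies.

Jun 24, 2020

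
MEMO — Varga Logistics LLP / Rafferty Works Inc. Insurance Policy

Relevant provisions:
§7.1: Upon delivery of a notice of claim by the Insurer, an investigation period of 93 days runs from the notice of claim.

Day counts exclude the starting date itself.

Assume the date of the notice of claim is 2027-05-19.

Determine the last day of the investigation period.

The last day of the investigation period: 2027-05-19 + 93 days = 2027-08-20.

2027-08-20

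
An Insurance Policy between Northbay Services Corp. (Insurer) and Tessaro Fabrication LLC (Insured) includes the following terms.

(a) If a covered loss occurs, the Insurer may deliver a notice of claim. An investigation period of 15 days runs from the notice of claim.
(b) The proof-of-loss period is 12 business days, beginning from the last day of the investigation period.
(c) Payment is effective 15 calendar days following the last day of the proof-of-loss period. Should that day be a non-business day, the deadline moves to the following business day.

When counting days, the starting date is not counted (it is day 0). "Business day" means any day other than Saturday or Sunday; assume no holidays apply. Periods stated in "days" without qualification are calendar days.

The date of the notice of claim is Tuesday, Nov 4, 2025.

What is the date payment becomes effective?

Dec 22, 2025

The last day of the investigation period: Nov 4, 2025 + 15 days = Nov 19, 2025.
From Wednesday, Nov 19, 2025, 12 business days (Nov 20, Nov 21, Nov 24, Nov 25, …, Dec 3, Dec 4, Dec 5, skipping weekends) brings us to Friday, Dec 5, 2025, which is the last day of the proof-of-loss period.
The date payment becomes effective: 15 calendar days after Dec 5, 2025 is Dec 20, 2025. That falls on a Saturday, so it rolls to the next business day, Monday, Dec 22, 2025.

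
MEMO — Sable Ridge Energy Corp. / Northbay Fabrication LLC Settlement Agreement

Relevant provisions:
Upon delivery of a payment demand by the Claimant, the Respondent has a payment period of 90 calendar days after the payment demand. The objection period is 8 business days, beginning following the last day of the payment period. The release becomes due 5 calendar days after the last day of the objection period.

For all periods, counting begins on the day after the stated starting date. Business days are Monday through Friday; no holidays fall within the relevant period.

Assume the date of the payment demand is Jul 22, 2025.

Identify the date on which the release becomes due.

Nov 4, 2025

Adding 90 calendar days to Jul 22, 2025 gives Oct 20, 2025, which is the last day of the payment period.
The last day of the objection period: counting 8 business days from Monday, Oct 20, 2025 (Oct 21, Oct 22, Oct 23, Oct 24, Oct 27, Oct 28, Oct 29, Oct 30, skipping weekends) reaches Thursday, Oct 30, 2025.
Adding 5 calendar days to Oct 30, 2025 gives Nov 4, 2025, which is the date on which the release becomes due.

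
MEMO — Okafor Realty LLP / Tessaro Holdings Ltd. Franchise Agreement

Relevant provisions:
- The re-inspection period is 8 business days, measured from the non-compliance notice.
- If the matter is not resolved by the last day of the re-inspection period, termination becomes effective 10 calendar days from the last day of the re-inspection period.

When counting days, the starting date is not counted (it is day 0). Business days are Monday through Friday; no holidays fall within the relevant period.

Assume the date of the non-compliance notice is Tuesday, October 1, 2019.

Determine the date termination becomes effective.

The last day of the re-inspection period: counting 8 business days from Tuesday, October 1, 2019 (Oct 2, Oct 3, Oct 4, Oct 7, Oct 8, Oct 9, Oct 10, Oct 11, skipping weekends) reaches Friday, October 11, 2019.
Adding 10 calendar days to October 11, 2019 gives October 21, 2019, which is the date termination becomes effective.

October 21, 2019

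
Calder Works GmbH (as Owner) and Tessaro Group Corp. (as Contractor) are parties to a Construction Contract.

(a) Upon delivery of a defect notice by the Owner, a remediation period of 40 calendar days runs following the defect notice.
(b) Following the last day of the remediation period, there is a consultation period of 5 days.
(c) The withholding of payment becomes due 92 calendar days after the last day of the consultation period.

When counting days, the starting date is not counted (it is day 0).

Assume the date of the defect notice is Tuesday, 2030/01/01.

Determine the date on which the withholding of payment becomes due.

The last day of the remediation period: 2030/01/01 + 40 days = 2030/02/10.
The last day of the consultation period: 2030/02/10 + 5 days = 2030/02/15.
The date on which the withholding of payment becomes due: 2030/02/15 + 92 days = 2030/05/18.

2030/05/18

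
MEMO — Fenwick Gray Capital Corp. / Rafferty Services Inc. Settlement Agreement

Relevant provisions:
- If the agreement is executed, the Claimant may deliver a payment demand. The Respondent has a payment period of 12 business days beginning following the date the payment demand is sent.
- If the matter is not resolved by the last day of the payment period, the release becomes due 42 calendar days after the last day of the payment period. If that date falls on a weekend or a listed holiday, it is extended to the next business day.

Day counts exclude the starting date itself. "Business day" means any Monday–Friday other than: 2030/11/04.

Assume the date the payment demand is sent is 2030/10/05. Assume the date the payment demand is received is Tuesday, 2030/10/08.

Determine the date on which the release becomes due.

From Saturday, 2030/10/05, 12 business days (Oct 7, Oct 8, Oct 9, Oct 10, …, Oct 18, Oct 21, Oct 22, skipping weekends) brings us to Tuesday, 2030/10/22, which is the last day of the payment period.
The date on which the release becomes due: 42 calendar days after 2030/10/22 is 2030/12/03. 2030/12/03 is a Tuesday and is not a listed holiday, so no roll-forward applies.

2030/12/03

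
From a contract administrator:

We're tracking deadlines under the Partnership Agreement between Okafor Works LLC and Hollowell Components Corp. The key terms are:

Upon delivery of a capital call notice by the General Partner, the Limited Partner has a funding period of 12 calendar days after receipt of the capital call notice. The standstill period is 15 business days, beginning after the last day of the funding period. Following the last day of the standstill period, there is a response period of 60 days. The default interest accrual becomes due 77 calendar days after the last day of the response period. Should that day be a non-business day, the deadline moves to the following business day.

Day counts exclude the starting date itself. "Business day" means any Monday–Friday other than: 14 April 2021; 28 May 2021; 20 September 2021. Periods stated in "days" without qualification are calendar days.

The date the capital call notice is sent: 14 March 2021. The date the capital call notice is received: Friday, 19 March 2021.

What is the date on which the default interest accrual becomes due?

6 September 2021

The last day of the funding period: 19 March 2021 + 12 days = 31 March 2021.
The last day of the standstill period: counting 15 business days from Wednesday, 31 March 2021 (Apr 1, Apr 2, Apr 5, Apr 6, …, Apr 20, Apr 21, Apr 22, skipping weekends and the listed holiday on Apr 14) reaches Thursday, 22 April 2021.
The last day of the response period: 60 calendar days after 22 April 2021 is 21 June 2021.
The date on which the default interest accrual becomes due: 21 June 2021 + 77 days = 6 September 2021. 6 September 2021 is a Monday and is not a listed holiday, so no roll-forward applies.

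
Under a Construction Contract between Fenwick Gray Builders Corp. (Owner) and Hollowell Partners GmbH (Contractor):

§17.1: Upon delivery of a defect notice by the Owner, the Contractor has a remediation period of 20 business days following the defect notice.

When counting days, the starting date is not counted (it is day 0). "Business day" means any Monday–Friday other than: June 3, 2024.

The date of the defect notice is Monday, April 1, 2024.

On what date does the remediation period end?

April 29, 2024

The last day of the remediation period: 20 business days after Monday, April 1, 2024, skipping weekends — Apr 2, Apr 3, Apr 4, Apr 5, …, Apr 25, Apr 26, Apr 29 — lands on Monday, April 29, 2024.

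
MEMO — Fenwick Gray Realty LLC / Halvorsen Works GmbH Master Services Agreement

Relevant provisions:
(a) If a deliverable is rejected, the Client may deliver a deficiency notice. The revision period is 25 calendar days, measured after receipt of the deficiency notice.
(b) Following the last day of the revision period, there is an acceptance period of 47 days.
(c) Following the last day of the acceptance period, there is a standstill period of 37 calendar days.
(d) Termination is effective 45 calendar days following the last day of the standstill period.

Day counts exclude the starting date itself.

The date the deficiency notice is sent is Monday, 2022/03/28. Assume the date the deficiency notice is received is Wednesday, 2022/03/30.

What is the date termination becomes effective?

Adding 25 calendar days to 2022/03/30 gives 2022/04/24, which is the last day of the revision period.
The last day of the acceptance period: 47 calendar days after 2022/04/24 is 2022/06/10.
The last day of the standstill period: 2022/06/10 + 37 days = 2022/07/17.
Adding 45 calendar days to 2022/07/17 gives 2022/08/31, which is the date termination becomes effective.

2022/08/31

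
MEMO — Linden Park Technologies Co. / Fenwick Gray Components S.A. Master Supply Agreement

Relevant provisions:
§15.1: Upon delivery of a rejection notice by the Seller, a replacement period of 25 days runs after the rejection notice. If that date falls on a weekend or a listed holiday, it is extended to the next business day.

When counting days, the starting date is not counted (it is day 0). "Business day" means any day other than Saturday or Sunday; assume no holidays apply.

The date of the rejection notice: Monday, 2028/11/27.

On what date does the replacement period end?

2028/12/22

Adding 25 calendar days to 2028/11/27 gives 2028/12/22, which is the last day of the replacement period. 2028/12/22 is a Friday, so no roll-forward applies.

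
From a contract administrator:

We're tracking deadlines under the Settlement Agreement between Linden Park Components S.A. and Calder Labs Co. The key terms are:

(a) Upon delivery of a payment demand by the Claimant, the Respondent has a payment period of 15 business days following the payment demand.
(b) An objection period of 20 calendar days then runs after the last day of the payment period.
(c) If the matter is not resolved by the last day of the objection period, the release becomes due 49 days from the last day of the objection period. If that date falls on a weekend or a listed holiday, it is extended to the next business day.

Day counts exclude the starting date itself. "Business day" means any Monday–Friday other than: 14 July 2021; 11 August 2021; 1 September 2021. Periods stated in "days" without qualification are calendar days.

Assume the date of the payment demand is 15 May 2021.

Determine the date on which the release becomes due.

The last day of the payment period: counting 15 business days from Saturday, 15 May 2021 (May 17, May 18, May 19, May 20, …, Jun 2, Jun 3, Jun 4, skipping weekends) reaches Friday, 4 June 2021.
The last day of the objection period: 20 calendar days after 4 June 2021 is 24 June 2021.
Adding 49 calendar days to 24 June 2021 gives 12 August 2021, which is the date on which the release becomes due. 12 August 2021 is a Thursday and is not a listed holiday, so no roll-forward applies.

12 August 2021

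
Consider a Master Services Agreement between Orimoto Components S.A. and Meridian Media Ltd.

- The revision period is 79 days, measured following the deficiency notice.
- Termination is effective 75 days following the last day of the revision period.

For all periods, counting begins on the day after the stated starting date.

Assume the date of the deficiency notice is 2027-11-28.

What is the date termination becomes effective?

2028-04-30

Adding 79 calendar days to 2027-11-28 gives 2028-02-15, which is the last day of the revision period.
The date termination becomes effective: 2028-02-15 + 75 days = 2028-04-30.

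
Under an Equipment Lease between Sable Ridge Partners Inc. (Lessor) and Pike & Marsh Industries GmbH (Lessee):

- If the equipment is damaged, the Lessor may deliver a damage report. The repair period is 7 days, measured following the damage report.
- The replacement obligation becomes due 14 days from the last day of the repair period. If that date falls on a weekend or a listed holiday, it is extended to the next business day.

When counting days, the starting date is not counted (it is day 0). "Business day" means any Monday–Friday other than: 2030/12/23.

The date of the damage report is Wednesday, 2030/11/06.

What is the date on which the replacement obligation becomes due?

2030/11/27

The last day of the repair period: 2030/11/06 + 7 days = 2030/11/13.
The date on which the replacement obligation becomes due: 14 calendar days after 2030/11/13 is 2030/11/27. 2030/11/27 is a Wednesday and is not a listed holiday, so no roll-forward applies.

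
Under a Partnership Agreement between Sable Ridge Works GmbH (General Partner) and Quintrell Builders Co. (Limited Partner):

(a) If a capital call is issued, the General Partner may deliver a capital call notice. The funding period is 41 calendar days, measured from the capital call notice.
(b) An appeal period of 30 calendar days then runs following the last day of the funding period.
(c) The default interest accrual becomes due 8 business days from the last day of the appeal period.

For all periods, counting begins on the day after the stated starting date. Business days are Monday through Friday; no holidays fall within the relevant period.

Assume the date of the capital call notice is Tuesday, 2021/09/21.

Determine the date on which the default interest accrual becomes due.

Adding 41 calendar days to 2021/09/21 gives 2021/11/01, which is the last day of the funding period.
The last day of the appeal period: 2021/11/01 + 30 days = 2021/12/01.
The date on which the default interest accrual becomes due: counting 8 business days from Wednesday, 2021/12/01 (Dec 2, Dec 3, Dec 6, Dec 7, Dec 8, Dec 9, Dec 10, Dec 13, skipping weekends) reaches Monday, 2021/12/13.

2021/12/13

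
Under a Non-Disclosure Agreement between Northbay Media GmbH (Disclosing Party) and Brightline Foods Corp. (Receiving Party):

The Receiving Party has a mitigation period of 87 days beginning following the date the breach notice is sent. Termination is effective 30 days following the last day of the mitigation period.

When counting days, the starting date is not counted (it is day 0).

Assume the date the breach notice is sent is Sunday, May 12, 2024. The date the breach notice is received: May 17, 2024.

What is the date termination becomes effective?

Adding 87 calendar days to May 12, 2024 gives Aug 7, 2024, which is the last day of the mitigation period.
The date termination becomes effective: Aug 7, 2024 + 30 days = Sep 6, 2024.

Sep 6, 2024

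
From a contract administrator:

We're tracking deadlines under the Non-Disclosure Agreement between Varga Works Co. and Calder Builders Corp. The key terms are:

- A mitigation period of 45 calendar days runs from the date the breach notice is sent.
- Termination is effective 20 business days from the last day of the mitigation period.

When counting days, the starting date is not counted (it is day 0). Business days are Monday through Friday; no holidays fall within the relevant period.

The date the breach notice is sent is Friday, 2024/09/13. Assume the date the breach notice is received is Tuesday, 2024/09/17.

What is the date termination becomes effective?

The last day of the mitigation period: 45 calendar days after 2024/09/13 is 2024/10/28.
The date termination becomes effective: 20 business days after Monday, 2024/10/28, skipping weekends — Oct 29, Oct 30, Oct 31, Nov 1, …, Nov 21, Nov 22, Nov 25 — lands on Monday, 2024/11/25.

2024/11/25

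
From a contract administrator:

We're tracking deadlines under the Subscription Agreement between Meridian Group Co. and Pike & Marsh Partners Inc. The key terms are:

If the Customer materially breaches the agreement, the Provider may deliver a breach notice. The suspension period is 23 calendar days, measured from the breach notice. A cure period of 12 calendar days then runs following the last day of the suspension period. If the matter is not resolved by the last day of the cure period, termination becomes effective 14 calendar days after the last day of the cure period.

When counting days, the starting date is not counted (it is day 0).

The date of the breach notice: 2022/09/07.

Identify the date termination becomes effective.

2022/10/26

The last day of the suspension period: 2022/09/07 + 23 days = 2022/09/30.
The last day of the cure period: 12 calendar days after 2022/09/30 is 2022/10/12.
The date termination becomes effective: 14 calendar days after 2022/10/12 is 2022/10/26.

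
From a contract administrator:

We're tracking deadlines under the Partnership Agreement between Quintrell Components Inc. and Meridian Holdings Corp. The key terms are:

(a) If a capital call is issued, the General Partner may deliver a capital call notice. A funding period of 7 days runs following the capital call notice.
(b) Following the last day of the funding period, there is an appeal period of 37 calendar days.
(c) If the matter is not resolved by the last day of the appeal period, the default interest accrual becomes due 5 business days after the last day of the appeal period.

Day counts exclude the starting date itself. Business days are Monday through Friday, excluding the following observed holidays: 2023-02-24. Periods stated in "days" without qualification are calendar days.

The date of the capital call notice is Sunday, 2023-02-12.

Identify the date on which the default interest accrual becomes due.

2023-04-04

The last day of the funding period: 2023-02-12 + 7 days = 2023-02-19.
The last day of the appeal period: 2023-02-19 + 37 days = 2023-03-28.
The date on which the default interest accrual becomes due: 5 business days after Tuesday, 2023-03-28, skipping weekends — Mar 29, Mar 30, Mar 31, Apr 3, Apr 4 — lands on Tuesday, 2023-04-04.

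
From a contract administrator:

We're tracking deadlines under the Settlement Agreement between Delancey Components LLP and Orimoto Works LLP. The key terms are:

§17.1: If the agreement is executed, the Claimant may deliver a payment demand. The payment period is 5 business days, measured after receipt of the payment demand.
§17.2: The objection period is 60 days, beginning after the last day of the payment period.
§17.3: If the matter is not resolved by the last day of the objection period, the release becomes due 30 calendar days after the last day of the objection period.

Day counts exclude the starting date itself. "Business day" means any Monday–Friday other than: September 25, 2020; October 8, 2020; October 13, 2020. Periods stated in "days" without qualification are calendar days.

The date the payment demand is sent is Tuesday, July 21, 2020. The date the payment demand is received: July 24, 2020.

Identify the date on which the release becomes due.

From Friday, July 24, 2020, 5 business days (Jul 27, Jul 28, Jul 29, Jul 30, Jul 31, skipping weekends) brings us to Friday, July 31, 2020, which is the last day of the payment period.
Adding 60 calendar days to July 31, 2020 gives September 29, 2020, which is the last day of the objection period.
The date on which the release becomes due: 30 calendar days after September 29, 2020 is October 29, 2020.

October 29, 2020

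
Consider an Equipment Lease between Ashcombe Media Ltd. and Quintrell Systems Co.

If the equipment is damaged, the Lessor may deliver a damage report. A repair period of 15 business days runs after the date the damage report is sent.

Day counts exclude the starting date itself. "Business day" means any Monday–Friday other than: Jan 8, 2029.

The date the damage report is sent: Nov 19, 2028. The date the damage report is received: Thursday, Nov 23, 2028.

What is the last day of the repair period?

Dec 8, 2028

The last day of the repair period: counting 15 business days from Sunday, Nov 19, 2028 (Nov 20, Nov 21, Nov 22, Nov 23, …, Dec 6, Dec 7, Dec 8, skipping weekends) reaches Friday, Dec 8, 2028.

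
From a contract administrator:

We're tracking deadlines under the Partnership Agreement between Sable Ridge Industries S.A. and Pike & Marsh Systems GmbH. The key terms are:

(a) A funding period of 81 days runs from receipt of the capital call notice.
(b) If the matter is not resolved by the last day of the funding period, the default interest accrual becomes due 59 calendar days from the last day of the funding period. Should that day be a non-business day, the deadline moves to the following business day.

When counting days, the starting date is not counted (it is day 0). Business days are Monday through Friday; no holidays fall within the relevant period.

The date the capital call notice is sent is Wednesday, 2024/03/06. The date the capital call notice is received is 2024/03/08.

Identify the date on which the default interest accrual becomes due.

The last day of the funding period: 81 calendar days after 2024/03/08 is 2024/05/28.
The date on which the default interest accrual becomes due: 59 calendar days after 2024/05/28 is 2024/07/26. 2024/07/26 is a Friday, so no roll-forward applies.

2024/07/26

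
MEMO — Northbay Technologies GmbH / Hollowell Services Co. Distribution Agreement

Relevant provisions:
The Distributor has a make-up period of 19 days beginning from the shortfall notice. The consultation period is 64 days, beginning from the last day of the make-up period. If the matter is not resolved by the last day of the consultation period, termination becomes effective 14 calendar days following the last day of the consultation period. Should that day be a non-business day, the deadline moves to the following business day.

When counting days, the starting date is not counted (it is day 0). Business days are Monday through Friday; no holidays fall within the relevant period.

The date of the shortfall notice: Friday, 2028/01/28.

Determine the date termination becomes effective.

Adding 19 calendar days to 2028/01/28 gives 2028/02/16, which is the last day of the make-up period.
The last day of the consultation period: 64 calendar days after 2028/02/16 is 2028/04/20.
The date termination becomes effective: 2028/04/20 + 14 days = 2028/05/04. 2028/05/04 is a Thursday, so no roll-forward applies.

2028/05/04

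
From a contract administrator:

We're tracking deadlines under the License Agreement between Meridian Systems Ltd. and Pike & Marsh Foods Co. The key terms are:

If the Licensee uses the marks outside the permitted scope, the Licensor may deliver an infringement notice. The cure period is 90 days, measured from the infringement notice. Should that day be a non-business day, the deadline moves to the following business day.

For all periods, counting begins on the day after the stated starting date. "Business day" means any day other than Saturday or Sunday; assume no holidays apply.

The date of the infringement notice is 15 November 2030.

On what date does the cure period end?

The last day of the cure period: 90 calendar days after 15 November 2030 is 13 February 2031. 13 February 2031 is a Thursday, so no roll-forward applies.

13 February 2031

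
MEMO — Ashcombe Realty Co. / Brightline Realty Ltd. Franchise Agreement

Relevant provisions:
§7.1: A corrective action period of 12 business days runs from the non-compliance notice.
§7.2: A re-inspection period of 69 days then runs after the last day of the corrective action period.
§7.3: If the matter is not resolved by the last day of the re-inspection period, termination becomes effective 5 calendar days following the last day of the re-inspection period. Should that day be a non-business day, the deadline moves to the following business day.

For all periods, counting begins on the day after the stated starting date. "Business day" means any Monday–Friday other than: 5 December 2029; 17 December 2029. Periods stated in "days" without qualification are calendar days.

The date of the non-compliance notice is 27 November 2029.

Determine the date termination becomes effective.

From Tuesday, 27 November 2029, 12 business days (Nov 28, Nov 29, Nov 30, Dec 3, …, Dec 12, Dec 13, Dec 14, skipping weekends and the listed holiday on Dec 5) brings us to Friday, 14 December 2029, which is the last day of the corrective action period.
The last day of the re-inspection period: 14 December 2029 + 69 days = 21 February 2030.
The date termination becomes effective: 21 February 2030 + 5 days = 26 February 2030. 26 February 2030 is a Tuesday and is not a listed holiday, so no roll-forward applies.

26 February 2030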